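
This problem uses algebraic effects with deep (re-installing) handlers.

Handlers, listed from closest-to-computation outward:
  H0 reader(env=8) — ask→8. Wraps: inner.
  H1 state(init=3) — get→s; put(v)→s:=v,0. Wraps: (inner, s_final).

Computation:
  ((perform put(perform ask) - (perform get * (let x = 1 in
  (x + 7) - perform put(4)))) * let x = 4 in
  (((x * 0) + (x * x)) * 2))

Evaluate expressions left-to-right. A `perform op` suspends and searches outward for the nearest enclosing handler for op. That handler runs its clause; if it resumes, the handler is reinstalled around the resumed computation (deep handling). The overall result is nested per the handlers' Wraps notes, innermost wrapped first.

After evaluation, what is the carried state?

Step-by-step:
ask @ H0 ⇒ 8
put(8) @ H1 ⇒ s:=8
get @ H1 ⇒ 8
put(4) @ H1 ⇒ s:=4
H0 returns -2048
H1 returns (-2048, 4)
= (-2048, 4)

Answer: 4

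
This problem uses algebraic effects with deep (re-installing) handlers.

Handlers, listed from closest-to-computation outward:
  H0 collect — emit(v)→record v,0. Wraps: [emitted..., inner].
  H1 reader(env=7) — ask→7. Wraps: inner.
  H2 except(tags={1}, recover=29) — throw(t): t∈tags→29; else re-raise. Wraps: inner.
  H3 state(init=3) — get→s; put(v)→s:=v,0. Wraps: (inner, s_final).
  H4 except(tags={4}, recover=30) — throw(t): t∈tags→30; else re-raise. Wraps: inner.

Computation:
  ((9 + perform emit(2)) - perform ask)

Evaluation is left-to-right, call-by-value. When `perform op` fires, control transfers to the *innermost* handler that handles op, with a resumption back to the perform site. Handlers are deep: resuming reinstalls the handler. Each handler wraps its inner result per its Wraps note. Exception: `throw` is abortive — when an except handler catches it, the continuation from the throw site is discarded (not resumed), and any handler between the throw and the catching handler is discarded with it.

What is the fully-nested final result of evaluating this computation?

Step-by-step:
emit(2) @ H0 ⇒ out+=2
ask @ H1 ⇒ 7
H0 returns [2, 2]
H1 returns [2, 2]
H2 returns [2, 2]
H3 returns ([2, 2], 3)
H4 returns ([2, 2], 3)
= ([2, 2], 3)

Answer: ([2, 2], 3)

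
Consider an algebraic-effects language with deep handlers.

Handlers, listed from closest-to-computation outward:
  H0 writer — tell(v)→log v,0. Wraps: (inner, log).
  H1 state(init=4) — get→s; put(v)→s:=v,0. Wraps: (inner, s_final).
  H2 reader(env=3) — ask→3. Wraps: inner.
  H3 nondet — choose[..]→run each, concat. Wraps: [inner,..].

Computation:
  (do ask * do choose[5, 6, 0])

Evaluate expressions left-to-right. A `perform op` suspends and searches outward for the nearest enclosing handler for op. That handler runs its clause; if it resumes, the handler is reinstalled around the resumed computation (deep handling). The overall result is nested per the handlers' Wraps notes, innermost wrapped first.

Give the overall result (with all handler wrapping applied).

Answer: [((15, ()), 4), ((18, ()), 4), ((0, ()), 4)]

Working:
ask @ H2 ⇒ 3
choose[5, 6, 0] @ H3
  branch[0] choose=5:
    H0 returns (15, ())
    H1 returns ((15, ()), 4)
    H2 returns ((15, ()), 4)
    H3 returns [((15, ()), 4)]
  branch[1] choose=6:
    H0 returns (18, ())
    H1 returns ((18, ()), 4)
    H2 returns ((18, ()), 4)
    H3 returns [((18, ()), 4)]
  branch[2] choose=0:
    H0 returns (0, ())
    H1 returns ((0, ()), 4)
    H2 returns ((0, ()), 4)
    H3 returns [((0, ()), 4)]
= [((15, ()), 4), ((18, ()), 4), ((0, ()), 4)]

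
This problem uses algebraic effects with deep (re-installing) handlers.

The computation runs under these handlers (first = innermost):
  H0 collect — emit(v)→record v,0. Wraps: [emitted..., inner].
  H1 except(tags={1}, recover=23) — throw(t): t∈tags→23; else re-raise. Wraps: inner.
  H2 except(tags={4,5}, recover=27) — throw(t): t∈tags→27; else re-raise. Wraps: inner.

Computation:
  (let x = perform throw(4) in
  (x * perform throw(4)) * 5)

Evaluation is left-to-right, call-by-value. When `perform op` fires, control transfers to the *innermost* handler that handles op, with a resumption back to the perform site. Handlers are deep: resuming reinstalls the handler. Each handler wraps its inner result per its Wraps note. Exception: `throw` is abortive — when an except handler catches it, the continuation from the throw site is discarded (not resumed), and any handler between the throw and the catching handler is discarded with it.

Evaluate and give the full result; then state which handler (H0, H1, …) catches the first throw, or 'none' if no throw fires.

Answer: 27 ; first throw caught by: H2

Working:
throw(4) @ H1 re-raised
throw(4) @ H2 caught ⇒ 27
= 27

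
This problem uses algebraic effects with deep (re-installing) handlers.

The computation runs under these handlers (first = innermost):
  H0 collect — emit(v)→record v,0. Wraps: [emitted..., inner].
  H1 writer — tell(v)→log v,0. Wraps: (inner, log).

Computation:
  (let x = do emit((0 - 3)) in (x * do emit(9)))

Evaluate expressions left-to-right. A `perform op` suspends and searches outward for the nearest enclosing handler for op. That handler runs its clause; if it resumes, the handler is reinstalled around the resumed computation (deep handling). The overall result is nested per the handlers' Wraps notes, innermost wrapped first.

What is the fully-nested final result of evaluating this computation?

Step-by-step:
emit(-3) @ H0 ⇒ out+=-3
emit(9) @ H0 ⇒ out+=9
H0 returns [-3, 9, 0]
H1 returns ([-3, 9, 0], ())
= ([-3, 9, 0], ())

Answer: ([-3, 9, 0], ())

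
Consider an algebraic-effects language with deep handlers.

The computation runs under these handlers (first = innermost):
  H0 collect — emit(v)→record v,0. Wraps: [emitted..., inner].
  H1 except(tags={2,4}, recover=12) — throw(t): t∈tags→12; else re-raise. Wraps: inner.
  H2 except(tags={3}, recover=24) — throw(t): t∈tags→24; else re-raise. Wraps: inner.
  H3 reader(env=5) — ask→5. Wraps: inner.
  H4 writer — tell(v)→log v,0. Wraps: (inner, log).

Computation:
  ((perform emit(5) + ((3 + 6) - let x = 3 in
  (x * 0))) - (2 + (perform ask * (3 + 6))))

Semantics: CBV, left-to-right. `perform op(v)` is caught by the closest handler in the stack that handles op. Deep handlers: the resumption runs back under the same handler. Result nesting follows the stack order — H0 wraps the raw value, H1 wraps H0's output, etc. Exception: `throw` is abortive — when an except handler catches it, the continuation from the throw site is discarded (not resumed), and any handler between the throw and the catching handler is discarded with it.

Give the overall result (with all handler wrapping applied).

Answer: ([5, -38], ())

Step-by-step:
emit(5) @ H0 ⇒ out+=5
ask @ H3 ⇒ 5
H0 returns [5, -38]
H1 returns [5, -38]
H2 returns [5, -38]
H3 returns [5, -38]
H4 returns ([5, -38], ())
= ([5, -38], ())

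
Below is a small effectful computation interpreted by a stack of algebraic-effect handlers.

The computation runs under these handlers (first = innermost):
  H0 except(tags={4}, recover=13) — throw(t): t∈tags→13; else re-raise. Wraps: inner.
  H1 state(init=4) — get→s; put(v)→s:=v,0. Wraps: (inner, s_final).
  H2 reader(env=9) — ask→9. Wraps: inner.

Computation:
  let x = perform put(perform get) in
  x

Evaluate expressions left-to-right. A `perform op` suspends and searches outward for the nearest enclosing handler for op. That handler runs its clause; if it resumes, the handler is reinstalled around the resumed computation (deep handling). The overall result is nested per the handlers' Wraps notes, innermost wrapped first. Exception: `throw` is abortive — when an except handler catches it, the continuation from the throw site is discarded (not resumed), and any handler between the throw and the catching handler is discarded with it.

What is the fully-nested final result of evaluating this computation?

Answer: (0, 4)

Evaluation trace:
get @ H1 ⇒ 4
put(4) @ H1 ⇒ s:=4
H0 returns 0
H1 returns (0, 4)
H2 returns (0, 4)
= (0, 4)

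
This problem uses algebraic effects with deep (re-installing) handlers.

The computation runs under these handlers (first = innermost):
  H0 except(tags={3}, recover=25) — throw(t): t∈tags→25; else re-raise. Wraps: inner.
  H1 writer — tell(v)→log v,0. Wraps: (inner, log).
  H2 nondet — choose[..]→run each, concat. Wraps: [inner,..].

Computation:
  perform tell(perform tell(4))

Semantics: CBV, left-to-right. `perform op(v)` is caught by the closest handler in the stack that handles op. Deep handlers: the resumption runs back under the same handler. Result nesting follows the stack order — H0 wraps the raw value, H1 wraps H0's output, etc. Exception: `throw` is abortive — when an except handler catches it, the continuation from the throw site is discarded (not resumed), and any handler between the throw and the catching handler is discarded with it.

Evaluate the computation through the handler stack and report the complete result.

Answer: [(0, (4, 0))]

Step-by-step:
tell(4) @ H1 ⇒ log+=4
tell(0) @ H1 ⇒ log+=0
H0 returns 0
H1 returns (0, (4, 0))
H2 returns [(0, (4, 0))]
= [(0, (4, 0))]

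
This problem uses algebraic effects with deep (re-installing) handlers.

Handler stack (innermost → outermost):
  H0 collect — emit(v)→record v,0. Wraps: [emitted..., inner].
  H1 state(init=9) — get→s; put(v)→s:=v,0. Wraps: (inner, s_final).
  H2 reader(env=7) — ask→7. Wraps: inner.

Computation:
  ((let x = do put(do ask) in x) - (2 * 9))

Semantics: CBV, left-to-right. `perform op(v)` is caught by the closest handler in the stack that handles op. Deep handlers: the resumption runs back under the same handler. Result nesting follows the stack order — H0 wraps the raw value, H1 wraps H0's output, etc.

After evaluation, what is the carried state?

Answer: 7

Working:
ask @ H2 ⇒ 7
put(7) @ H1 ⇒ s:=7
H0 returns [-18]
H1 returns ([-18], 7)
H2 returns ([-18], 7)
= ([-18], 7)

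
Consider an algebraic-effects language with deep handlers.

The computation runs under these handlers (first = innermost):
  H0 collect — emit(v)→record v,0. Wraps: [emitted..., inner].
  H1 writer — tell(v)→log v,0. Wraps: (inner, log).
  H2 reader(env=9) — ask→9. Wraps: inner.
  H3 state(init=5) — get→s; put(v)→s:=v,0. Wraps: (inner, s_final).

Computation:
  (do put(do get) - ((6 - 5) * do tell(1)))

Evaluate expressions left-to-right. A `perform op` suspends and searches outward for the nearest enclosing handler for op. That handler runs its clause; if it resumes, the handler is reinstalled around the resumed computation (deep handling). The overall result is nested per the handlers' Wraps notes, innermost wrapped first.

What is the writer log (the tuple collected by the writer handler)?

Working:
get @ H3 ⇒ 5
put(5) @ H3 ⇒ s:=5
tell(1) @ H1 ⇒ log+=1
H0 returns [0]
H1 returns ([0], (1))
H2 returns ([0], (1))
H3 returns (([0], (1)), 5)
= (([0], (1)), 5)

Answer: (1)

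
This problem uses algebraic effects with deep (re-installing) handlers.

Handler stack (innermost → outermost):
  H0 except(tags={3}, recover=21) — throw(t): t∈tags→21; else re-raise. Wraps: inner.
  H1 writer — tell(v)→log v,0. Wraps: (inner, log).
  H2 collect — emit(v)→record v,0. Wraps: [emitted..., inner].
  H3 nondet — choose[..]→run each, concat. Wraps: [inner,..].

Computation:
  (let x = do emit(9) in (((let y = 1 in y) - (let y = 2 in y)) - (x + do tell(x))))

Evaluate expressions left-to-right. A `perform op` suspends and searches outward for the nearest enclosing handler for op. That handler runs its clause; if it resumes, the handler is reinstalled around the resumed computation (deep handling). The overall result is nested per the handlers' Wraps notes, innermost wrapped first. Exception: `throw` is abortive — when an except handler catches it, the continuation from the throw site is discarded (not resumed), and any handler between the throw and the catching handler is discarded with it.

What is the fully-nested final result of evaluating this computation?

Evaluation trace:
emit(9) @ H2 ⇒ out+=9
tell(0) @ H1 ⇒ log+=0
H0 returns -1
H1 returns (-1, (0))
H2 returns [9, (-1, (0))]
H3 returns [[9, (-1, (0))]]
= [[9, (-1, (0))]]

Answer: [[9, (-1, (0))]]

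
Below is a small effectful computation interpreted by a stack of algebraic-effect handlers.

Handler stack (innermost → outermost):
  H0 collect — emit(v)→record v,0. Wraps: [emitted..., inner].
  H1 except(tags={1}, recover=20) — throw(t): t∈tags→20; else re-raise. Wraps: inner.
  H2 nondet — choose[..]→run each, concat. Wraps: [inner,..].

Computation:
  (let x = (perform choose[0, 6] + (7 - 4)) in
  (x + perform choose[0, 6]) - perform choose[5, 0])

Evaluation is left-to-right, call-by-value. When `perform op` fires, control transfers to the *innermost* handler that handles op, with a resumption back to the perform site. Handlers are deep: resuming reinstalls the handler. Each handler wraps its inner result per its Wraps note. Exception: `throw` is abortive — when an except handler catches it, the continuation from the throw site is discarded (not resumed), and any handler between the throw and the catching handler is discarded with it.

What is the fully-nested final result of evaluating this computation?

Answer: [[-2], [3], [4], [9], [4], [9], [10], [15]]

Evaluation trace:
choose[0, 6] @ H2
  branch[0] choose=0:
    choose[0, 6] @ H2
      branch[0] choose=0:
        choose[5, 0] @ H2
          branch[0] choose=5:
            H0 returns [-2]
            H1 returns [-2]
            H2 returns [[-2]]
          branch[1] choose=0:
            H0 returns [3]
            H1 returns [3]
            H2 returns [[3]]
      branch[1] choose=6:
        choose[5, 0] @ H2
          branch[0] choose=5:
            H0 returns [4]
            H1 returns [4]
            H2 returns [[4]]
          branch[1] choose=0:
            H0 returns [9]
            H1 returns [9]
            H2 returns [[9]]
  branch[1] choose=6:
    choose[0, 6] @ H2
      branch[0] choose=0:
        choose[5, 0] @ H2
          branch[0] choose=5:
            H0 returns [4]
            H1 returns [4]
            H2 returns [[4]]
          branch[1] choose=0:
            H0 returns [9]
            H1 returns [9]
            H2 returns [[9]]
      branch[1] choose=6:
        choose[5, 0] @ H2
          branch[0] choose=5:
            H0 returns [10]
            H1 returns [10]
            H2 returns [[10]]
          branch[1] choose=0:
            H0 returns [15]
            H1 returns [15]
            H2 returns [[15]]
= [[-2], [3], [4], [9], [4], [9], [10], [15]]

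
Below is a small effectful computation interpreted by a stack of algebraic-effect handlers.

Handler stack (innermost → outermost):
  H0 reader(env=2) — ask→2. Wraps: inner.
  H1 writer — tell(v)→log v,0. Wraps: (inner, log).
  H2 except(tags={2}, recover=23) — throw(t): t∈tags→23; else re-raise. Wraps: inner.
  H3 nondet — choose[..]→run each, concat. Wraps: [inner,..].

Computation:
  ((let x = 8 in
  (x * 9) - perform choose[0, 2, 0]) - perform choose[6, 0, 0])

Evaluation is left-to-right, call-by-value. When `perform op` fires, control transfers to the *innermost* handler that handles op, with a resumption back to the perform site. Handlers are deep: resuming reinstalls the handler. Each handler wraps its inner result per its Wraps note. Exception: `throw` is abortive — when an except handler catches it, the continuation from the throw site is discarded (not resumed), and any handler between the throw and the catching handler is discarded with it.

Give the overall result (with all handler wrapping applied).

Answer: [(66, ()), (72, ()), (72, ()), (64, ()), (70, ()), (70, ()), (66, ()), (72, ()), (72, ())]

Step-by-step:
choose[0, 2, 0] @ H3
  branch[0] choose=0:
    choose[6, 0, 0] @ H3
      branch[0] choose=6:
        H0 returns 66
        H1 returns (66, ())
        H2 returns (66, ())
        H3 returns [(66, ())]
      branch[1] choose=0:
        H0 returns 72
        H1 returns (72, ())
        H2 returns (72, ())
        H3 returns [(72, ())]
      branch[2] choose=0:
        H0 returns 72
        H1 returns (72, ())
        H2 returns (72, ())
        H3 returns [(72, ())]
  branch[1] choose=2:
    choose[6, 0, 0] @ H3
      branch[0] choose=6:
        H0 returns 64
        H1 returns (64, ())
        H2 returns (64, ())
        H3 returns [(64, ())]
      branch[1] choose=0:
        H0 returns 70
        H1 returns (70, ())
        H2 returns (70, ())
        H3 returns [(70, ())]
      branch[2] choose=0:
        H0 returns 70
        H1 returns (70, ())
        H2 returns (70, ())
        H3 returns [(70, ())]
  branch[2] choose=0:
    choose[6, 0, 0] @ H3
      branch[0] choose=6:
        H0 returns 66
        H1 returns (66, ())
        H2 returns (66, ())
        H3 returns [(66, ())]
      branch[1] choose=0:
        H0 returns 72
        H1 returns (72, ())
        H2 returns (72, ())
        H3 returns [(72, ())]
      branch[2] choose=0:
        H0 returns 72
        H1 returns (72, ())
        H2 returns (72, ())
        H3 returns [(72, ())]
= [(66, ()), (72, ()), (72, ()), (64, ()), (70, ()), (70, ()), (66, ()), (72, ()), (72, ())]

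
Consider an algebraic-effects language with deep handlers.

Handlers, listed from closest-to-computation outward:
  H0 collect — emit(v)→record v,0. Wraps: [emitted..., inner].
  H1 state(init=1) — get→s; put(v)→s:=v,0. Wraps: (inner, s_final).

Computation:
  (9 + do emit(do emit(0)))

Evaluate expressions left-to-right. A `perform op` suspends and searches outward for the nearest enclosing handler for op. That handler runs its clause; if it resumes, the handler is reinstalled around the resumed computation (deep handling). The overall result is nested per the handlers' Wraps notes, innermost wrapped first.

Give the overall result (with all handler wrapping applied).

Working:
emit(0) @ H0 ⇒ out+=0
emit(0) @ H0 ⇒ out+=0
H0 returns [0, 0, 9]
H1 returns ([0, 0, 9], 1)
= ([0, 0, 9], 1)

Answer: ([0, 0, 9], 1)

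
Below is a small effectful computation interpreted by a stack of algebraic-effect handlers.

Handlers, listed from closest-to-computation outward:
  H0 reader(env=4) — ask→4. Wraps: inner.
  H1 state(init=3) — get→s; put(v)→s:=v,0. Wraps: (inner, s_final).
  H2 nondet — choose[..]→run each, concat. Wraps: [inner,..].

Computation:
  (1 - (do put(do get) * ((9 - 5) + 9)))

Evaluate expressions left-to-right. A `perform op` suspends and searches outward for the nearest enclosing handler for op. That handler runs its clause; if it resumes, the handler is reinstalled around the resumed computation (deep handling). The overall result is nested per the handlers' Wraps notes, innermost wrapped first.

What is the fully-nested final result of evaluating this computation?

Answer: [(1, 3)]

Step-by-step:
get @ H1 ⇒ 3
put(3) @ H1 ⇒ s:=3
H0 returns 1
H1 returns (1, 3)
H2 returns [(1, 3)]
= [(1, 3)]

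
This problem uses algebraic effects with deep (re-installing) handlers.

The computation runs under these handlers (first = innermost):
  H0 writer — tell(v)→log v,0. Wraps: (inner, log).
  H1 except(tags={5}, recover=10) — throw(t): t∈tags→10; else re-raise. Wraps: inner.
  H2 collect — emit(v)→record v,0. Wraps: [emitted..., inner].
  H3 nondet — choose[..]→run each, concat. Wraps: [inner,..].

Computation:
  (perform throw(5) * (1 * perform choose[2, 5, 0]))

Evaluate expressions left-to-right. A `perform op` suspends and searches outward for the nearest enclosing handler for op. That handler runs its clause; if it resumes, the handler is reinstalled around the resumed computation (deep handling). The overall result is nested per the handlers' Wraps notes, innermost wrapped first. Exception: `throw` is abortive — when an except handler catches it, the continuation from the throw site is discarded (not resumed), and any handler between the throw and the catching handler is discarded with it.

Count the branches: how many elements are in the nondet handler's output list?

Working:
throw(5) @ H1 caught ⇒ 10
H2 returns [10]
H3 returns [[10]]
= [[10]]

Answer: 1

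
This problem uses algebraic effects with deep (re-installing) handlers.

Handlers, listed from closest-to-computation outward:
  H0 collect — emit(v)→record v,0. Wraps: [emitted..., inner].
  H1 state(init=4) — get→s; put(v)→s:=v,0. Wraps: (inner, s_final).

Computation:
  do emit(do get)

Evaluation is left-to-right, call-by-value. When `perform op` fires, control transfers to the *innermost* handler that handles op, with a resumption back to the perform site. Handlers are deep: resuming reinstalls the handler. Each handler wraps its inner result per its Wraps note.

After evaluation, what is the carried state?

Answer: 4

Step-by-step:
get @ H1 ⇒ 4
emit(4) @ H0 ⇒ out+=4
H0 returns [4, 0]
H1 returns ([4, 0], 4)
= ([4, 0], 4)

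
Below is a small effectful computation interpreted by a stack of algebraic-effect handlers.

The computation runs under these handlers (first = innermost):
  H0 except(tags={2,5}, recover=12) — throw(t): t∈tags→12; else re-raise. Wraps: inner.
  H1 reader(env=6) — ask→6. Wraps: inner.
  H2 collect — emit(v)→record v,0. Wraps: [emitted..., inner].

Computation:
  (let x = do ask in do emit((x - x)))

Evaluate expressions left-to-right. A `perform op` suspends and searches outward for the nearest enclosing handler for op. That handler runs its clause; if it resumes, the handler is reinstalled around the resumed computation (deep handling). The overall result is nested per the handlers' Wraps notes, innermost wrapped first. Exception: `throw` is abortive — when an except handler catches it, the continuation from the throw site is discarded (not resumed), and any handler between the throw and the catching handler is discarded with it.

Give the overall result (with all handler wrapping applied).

Evaluation trace:
ask @ H1 ⇒ 6
emit(0) @ H2 ⇒ out+=0
H0 returns 0
H1 returns 0
H2 returns [0, 0]
= [0, 0]

Answer: [0, 0]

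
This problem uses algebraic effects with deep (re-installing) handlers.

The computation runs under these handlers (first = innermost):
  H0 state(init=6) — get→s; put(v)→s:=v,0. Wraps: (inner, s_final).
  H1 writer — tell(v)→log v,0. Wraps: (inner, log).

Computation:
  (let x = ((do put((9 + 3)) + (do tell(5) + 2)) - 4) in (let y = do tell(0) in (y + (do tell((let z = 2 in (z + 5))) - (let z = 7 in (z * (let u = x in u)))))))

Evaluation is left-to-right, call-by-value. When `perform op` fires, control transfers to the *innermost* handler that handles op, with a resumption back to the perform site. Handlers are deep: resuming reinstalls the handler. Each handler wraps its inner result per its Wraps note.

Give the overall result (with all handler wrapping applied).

Evaluation trace:
put(12) @ H0 ⇒ s:=12
tell(5) @ H1 ⇒ log+=5
tell(0) @ H1 ⇒ log+=0
tell(7) @ H1 ⇒ log+=7
H0 returns (14, 12)
H1 returns ((14, 12), (5, 0, 7))
= ((14, 12), (5, 0, 7))

Answer: ((14, 12), (5, 0, 7))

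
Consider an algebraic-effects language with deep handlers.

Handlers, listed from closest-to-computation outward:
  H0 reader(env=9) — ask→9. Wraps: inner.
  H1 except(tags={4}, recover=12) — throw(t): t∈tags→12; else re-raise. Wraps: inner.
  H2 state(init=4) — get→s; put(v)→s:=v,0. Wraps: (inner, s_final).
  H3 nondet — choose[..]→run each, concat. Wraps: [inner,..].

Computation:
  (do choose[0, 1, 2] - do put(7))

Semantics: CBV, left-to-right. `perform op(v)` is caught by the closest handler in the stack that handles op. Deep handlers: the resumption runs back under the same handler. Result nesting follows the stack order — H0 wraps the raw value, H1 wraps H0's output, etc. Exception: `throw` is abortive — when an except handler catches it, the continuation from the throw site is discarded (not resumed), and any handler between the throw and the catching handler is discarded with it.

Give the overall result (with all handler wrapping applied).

Answer: [(0, 7), (1, 7), (2, 7)]

Step-by-step:
choose[0, 1, 2] @ H3
  branch[0] choose=0:
    put(7) @ H2 ⇒ s:=7
    H0 returns 0
    H1 returns 0
    H2 returns (0, 7)
    H3 returns [(0, 7)]
  branch[1] choose=1:
    put(7) @ H2 ⇒ s:=7
    H0 returns 1
    H1 returns 1
    H2 returns (1, 7)
    H3 returns [(1, 7)]
  branch[2] choose=2:
    put(7) @ H2 ⇒ s:=7
    H0 returns 2
    H1 returns 2
    H2 returns (2, 7)
    H3 returns [(2, 7)]
= [(0, 7), (1, 7), (2, 7)]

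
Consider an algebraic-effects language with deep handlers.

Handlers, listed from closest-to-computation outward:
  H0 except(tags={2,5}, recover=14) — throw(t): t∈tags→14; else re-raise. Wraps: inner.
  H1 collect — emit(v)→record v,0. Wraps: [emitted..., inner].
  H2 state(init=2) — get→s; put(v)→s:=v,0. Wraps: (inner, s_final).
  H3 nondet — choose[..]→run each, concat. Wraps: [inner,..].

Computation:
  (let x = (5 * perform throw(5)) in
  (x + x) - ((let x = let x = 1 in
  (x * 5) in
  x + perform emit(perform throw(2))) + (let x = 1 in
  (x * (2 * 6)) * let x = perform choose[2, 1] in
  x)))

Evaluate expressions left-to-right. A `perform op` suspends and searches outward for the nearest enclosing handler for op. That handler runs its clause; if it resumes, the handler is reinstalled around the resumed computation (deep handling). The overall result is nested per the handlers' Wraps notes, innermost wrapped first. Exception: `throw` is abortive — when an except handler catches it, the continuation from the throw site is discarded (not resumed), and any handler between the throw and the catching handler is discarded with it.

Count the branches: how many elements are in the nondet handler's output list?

Step-by-step:
throw(5) @ H0 caught ⇒ 14
H1 returns [14]
H2 returns ([14], 2)
H3 returns [([14], 2)]
= [([14], 2)]

Answer: 1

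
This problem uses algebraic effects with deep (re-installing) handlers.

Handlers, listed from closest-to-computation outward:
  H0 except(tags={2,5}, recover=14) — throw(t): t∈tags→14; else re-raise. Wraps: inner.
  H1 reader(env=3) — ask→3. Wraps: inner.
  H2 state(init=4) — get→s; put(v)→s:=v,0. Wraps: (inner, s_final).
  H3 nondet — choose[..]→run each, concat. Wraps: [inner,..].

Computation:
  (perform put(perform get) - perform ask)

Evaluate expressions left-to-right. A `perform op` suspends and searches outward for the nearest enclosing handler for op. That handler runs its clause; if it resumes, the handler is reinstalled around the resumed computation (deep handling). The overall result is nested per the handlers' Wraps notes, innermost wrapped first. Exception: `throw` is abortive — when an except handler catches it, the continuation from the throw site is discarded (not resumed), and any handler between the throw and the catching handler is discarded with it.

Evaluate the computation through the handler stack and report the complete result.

Answer: [(-3, 4)]

Working:
get @ H2 ⇒ 4
put(4) @ H2 ⇒ s:=4
ask @ H1 ⇒ 3
H0 returns -3
H1 returns -3
H2 returns (-3, 4)
H3 returns [(-3, 4)]
= [(-3, 4)]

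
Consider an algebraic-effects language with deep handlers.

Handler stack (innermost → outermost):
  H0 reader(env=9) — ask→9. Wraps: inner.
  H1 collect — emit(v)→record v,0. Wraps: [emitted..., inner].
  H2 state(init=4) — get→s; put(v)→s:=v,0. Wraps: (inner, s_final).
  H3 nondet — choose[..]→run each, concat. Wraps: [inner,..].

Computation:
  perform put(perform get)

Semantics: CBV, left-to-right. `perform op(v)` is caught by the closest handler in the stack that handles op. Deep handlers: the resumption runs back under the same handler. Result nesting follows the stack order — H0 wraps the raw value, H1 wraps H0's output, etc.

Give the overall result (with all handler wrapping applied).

Step-by-step:
get @ H2 ⇒ 4
put(4) @ H2 ⇒ s:=4
H0 returns 0
H1 returns [0]
H2 returns ([0], 4)
H3 returns [([0], 4)]
= [([0], 4)]

Answer: [([0], 4)]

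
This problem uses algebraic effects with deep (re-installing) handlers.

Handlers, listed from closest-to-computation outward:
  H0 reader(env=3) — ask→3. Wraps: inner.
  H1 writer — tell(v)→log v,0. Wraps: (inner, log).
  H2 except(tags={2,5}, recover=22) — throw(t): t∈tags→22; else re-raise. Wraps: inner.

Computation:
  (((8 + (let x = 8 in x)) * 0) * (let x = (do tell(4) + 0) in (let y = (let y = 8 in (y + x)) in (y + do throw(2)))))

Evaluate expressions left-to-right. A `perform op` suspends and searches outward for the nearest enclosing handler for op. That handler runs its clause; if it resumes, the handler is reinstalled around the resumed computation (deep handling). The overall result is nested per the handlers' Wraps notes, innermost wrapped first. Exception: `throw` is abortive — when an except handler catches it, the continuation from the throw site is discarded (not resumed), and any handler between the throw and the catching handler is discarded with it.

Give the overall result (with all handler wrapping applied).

Step-by-step:
tell(4) @ H1 ⇒ log+=4
throw(2) @ H2 caught ⇒ 22
= 22

Answer: 22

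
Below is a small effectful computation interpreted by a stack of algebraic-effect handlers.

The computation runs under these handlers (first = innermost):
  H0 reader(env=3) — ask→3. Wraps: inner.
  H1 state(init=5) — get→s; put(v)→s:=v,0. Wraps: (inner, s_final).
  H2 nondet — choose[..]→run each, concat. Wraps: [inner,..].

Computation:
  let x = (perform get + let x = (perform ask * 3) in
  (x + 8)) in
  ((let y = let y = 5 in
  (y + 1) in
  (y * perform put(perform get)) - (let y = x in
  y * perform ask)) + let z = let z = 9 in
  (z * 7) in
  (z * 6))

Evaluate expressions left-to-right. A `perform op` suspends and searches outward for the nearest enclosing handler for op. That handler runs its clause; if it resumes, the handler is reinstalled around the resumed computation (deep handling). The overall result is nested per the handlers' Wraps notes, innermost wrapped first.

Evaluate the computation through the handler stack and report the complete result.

Evaluation trace:
get @ H1 ⇒ 5
ask @ H0 ⇒ 3
get @ H1 ⇒ 5
put(5) @ H1 ⇒ s:=5
ask @ H0 ⇒ 3
H0 returns 312
H1 returns (312, 5)
H2 returns [(312, 5)]
= [(312, 5)]

Answer: [(312, 5)]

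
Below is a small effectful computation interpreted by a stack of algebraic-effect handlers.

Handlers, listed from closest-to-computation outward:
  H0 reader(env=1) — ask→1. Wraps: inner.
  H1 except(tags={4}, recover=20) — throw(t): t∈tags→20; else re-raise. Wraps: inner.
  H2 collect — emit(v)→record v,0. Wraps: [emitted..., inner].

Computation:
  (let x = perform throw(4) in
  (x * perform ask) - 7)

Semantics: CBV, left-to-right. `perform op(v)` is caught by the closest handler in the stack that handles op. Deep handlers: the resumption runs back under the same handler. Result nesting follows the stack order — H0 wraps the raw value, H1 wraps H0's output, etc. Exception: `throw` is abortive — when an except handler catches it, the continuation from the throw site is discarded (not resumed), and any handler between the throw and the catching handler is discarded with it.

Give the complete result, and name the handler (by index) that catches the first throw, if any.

Step-by-step:
throw(4) @ H1 caught ⇒ 20
H2 returns [20]
= [20]

Answer: [20] ; first throw caught by: H1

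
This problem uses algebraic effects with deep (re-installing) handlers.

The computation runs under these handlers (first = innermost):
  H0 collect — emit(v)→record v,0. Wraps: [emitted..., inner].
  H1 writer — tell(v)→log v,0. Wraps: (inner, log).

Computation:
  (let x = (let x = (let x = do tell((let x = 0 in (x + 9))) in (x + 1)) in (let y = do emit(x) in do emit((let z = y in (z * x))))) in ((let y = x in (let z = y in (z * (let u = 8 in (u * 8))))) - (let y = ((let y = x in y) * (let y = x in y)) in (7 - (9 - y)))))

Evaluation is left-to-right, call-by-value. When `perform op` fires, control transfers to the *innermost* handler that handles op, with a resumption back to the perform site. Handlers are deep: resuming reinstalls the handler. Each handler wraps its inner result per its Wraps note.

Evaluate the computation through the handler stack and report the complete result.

Answer: ([1, 0, 2], (9))

Working:
tell(9) @ H1 ⇒ log+=9
emit(1) @ H0 ⇒ out+=1
emit(0) @ H0 ⇒ out+=0
H0 returns [1, 0, 2]
H1 returns ([1, 0, 2], (9))
= ([1, 0, 2], (9))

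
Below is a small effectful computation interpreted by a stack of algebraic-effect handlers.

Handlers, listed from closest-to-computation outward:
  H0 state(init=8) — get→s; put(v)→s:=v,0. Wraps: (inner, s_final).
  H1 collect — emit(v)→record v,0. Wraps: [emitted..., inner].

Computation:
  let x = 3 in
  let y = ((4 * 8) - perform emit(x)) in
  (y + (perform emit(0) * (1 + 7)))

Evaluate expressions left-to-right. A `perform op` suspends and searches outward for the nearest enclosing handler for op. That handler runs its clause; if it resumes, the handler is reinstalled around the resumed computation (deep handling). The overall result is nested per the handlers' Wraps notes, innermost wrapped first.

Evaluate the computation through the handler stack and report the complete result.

Answer: [3, 0, (32, 8)]

Working:
emit(3) @ H1 ⇒ out+=3
emit(0) @ H1 ⇒ out+=0
H0 returns (32, 8)
H1 returns [3, 0, (32, 8)]
= [3, 0, (32, 8)]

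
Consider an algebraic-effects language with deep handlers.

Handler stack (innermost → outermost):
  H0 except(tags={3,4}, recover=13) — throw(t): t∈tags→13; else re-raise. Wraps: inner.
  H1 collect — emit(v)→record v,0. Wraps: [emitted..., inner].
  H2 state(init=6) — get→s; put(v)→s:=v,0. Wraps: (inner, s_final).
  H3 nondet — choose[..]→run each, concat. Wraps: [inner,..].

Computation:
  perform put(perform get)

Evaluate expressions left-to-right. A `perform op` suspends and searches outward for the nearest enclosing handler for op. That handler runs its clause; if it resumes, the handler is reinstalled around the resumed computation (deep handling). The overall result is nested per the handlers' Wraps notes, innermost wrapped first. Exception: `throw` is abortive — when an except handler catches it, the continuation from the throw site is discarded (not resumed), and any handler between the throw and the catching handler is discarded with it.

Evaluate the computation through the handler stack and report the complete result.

Answer: [([0], 6)]

Step-by-step:
get @ H2 ⇒ 6
put(6) @ H2 ⇒ s:=6
H0 returns 0
H1 returns [0]
H2 returns ([0], 6)
H3 returns [([0], 6)]
= [([0], 6)]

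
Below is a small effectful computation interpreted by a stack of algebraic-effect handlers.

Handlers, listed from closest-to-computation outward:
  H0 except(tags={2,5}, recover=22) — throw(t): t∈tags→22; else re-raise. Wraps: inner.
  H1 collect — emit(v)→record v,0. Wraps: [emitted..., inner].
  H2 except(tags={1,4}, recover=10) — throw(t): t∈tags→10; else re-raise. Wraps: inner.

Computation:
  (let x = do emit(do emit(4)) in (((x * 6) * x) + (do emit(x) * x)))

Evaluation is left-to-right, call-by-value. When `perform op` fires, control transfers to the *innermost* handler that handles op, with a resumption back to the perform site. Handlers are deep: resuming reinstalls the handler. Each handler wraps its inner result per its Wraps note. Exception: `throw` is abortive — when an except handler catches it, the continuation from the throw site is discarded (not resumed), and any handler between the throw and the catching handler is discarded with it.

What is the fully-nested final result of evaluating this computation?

Evaluation trace:
emit(4) @ H1 ⇒ out+=4
emit(0) @ H1 ⇒ out+=0
emit(0) @ H1 ⇒ out+=0
H0 returns 0
H1 returns [4, 0, 0, 0]
H2 returns [4, 0, 0, 0]
= [4, 0, 0, 0]

Answer: [4, 0, 0, 0]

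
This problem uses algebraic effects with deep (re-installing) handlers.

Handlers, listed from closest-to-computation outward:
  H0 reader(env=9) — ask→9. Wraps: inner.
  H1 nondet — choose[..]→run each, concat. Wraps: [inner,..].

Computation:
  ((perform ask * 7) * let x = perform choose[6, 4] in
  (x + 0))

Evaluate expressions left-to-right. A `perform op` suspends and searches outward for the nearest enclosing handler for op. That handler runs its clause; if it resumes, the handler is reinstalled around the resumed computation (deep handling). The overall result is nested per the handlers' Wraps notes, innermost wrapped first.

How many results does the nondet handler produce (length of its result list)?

Step-by-step:
ask @ H0 ⇒ 9
choose[6, 4] @ H1
  branch[0] choose=6:
    H0 returns 378
    H1 returns [378]
  branch[1] choose=4:
    H0 returns 252
    H1 returns [252]
= [378, 252]

Answer: 2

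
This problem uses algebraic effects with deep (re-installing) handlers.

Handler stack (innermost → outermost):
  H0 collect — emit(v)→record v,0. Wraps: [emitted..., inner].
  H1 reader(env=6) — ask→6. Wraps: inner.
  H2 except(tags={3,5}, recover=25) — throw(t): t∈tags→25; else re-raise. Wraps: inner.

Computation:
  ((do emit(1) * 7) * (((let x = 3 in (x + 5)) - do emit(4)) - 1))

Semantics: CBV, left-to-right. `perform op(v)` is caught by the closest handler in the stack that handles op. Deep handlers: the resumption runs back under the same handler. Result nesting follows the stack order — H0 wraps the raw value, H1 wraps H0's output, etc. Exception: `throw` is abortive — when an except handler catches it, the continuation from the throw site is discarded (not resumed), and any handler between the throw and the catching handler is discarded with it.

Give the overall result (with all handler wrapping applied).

Evaluation trace:
emit(1) @ H0 ⇒ out+=1
emit(4) @ H0 ⇒ out+=4
H0 returns [1, 4, 0]
H1 returns [1, 4, 0]
H2 returns [1, 4, 0]
= [1, 4, 0]

Answer: [1, 4, 0]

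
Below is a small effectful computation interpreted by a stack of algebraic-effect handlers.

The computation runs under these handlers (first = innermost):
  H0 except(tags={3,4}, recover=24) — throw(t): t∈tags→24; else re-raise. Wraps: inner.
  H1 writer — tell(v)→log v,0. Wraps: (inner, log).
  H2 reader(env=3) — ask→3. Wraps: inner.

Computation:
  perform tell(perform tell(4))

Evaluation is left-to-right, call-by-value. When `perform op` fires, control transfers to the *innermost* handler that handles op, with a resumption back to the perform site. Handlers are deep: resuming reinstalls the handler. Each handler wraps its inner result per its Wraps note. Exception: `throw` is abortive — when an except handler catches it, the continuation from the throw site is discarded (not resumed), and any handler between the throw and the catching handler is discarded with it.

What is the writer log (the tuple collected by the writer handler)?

Step-by-step:
tell(4) @ H1 ⇒ log+=4
tell(0) @ H1 ⇒ log+=0
H0 returns 0
H1 returns (0, (4, 0))
H2 returns (0, (4, 0))
= (0, (4, 0))

Answer: (4, 0)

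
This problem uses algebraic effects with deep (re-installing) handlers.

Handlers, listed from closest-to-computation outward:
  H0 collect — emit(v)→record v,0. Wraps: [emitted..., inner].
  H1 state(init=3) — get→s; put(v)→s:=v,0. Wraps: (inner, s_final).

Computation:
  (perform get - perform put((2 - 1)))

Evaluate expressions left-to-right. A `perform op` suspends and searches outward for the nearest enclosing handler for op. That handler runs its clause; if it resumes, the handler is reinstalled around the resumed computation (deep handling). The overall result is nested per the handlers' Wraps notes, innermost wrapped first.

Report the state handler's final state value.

Answer: 1

Working:
get @ H1 ⇒ 3
put(1) @ H1 ⇒ s:=1
H0 returns [3]
H1 returns ([3], 1)
= ([3], 1)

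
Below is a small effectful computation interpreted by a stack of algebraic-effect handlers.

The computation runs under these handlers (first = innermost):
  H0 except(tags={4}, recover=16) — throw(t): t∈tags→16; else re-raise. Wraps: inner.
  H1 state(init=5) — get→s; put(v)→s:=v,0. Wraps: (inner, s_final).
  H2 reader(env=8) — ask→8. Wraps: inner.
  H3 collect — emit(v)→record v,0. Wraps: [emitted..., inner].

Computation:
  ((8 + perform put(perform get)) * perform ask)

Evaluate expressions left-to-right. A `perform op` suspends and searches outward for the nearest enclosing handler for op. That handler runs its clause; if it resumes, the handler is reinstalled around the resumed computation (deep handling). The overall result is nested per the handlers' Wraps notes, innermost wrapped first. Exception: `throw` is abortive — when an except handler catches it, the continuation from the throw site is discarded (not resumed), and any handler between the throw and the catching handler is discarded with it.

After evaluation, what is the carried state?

Answer: 5

Working:
get @ H1 ⇒ 5
put(5) @ H1 ⇒ s:=5
ask @ H2 ⇒ 8
H0 returns 64
H1 returns (64, 5)
H2 returns (64, 5)
H3 returns [(64, 5)]
= [(64, 5)]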